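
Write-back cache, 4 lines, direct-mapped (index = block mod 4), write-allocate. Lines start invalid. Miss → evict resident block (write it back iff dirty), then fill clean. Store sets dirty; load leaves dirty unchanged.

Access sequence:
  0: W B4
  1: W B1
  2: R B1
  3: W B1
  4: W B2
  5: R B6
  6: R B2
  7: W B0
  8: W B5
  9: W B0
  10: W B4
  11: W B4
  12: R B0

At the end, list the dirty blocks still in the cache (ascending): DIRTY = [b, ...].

0: W B4 -> L0 miss  d=D]
1: W B1 -> L1 miss  d=D]
2: R B1 -> L1 hit  d=D]
3: W B1 -> L1 hit  d=D]
4: W B2 -> L2 miss  d=D]
5: R B6 -> L2 miss wb->B2  d=-]
6: R B2 -> L2 miss  d=-]
7: W B0 -> L0 miss wb->B4  d=D]
8: W B5 -> L1 miss wb->B1  d=D]
9: W B0 -> L0 hit  d=D]
10: W B4 -> L0 miss wb->B0  d=D]
11: W B4 -> L0 hit  d=D]
12: R B0 -> L0 miss wb->B4  d=-]

DIRTY = [5]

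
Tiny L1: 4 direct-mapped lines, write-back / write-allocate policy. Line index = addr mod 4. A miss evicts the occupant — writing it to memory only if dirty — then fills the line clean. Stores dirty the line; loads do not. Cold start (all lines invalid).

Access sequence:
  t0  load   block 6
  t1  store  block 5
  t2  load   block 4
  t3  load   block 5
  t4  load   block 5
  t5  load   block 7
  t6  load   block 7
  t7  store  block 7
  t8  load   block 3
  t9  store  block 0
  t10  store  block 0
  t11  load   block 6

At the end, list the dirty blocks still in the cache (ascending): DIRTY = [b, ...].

  0 | R B6 → L2 miss [-]
  1 | W B5 → L1 miss [D]
  2 | R B4 → L0 miss [-]
  3 | R B5 → L1 hit [D]
  4 | R B5 → L1 hit [D]
  5 | R B7 → L3 miss [-]
  6 | R B7 → L3 hit [-]
  7 | W B7 → L3 hit [D]
  8 | R B3 → L3 miss wb→B7 [-]
  9 | W B0 → L0 miss [D]
  10 | W B0 → L0 hit [D]
  11 | R B6 → L2 hit [-]

DIRTY = [0, 5]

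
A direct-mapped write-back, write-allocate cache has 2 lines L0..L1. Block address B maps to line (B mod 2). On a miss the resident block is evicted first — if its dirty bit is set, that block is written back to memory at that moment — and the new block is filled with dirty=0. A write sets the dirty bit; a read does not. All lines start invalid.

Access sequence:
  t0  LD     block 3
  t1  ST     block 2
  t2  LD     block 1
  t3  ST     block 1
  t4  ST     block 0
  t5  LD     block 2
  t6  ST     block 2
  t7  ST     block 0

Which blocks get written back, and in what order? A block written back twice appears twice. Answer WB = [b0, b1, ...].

WB = [2, 0, 2]

  0 | R B3 → L1 miss [-]
  1 | W B2 → L0 miss [D]
  2 | R B1 → L1 miss [-]
  3 | W B1 → L1 hit [D]
  4 | W B0 → L0 miss wb→B2 [D]
  5 | R B2 → L0 miss wb→B0 [-]
  6 | W B2 → L0 hit [D]
  7 | W B0 → L0 miss wb→B2 [D]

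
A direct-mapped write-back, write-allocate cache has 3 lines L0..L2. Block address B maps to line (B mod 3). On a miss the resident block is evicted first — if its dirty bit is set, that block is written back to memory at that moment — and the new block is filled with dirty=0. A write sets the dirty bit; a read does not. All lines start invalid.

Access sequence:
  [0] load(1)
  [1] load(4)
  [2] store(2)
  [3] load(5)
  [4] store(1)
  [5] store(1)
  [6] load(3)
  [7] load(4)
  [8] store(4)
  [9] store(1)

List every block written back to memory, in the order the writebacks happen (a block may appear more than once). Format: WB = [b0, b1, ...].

0: R B1 -> L1 miss  d=-]
1: R B4 -> L1 miss  d=-]
2: W B2 -> L2 miss  d=D]
3: R B5 -> L2 miss wb->B2  d=-]
4: W B1 -> L1 miss  d=D]
5: W B1 -> L1 hit  d=D]
6: R B3 -> L0 miss  d=-]
7: R B4 -> L1 miss wb->B1  d=-]
8: W B4 -> L1 hit  d=D]
9: W B1 -> L1 miss wb->B4  d=D]

WB = [2, 1, 4]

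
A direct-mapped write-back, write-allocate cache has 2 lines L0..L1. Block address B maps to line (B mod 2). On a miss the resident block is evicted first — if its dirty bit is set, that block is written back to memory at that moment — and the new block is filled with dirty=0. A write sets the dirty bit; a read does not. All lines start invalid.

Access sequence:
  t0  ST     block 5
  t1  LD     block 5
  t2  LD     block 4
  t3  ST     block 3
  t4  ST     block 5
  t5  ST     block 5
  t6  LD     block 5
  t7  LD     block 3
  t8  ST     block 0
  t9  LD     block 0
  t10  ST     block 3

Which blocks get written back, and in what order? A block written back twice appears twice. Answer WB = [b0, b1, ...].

WB = [5, 3, 5]

0: W B5 → L1 miss [D]
1: R B5 → L1 hit [D]
2: R B4 → L0 miss [-]
3: W B3 → L1 miss wb→B5 [D]
4: W B5 → L1 miss wb→B3 [D]
5: W B5 → L1 hit [D]
6: R B5 → L1 hit [D]
7: R B3 → L1 miss wb→B5 [-]
8: W B0 → L0 miss [D]
9: R B0 → L0 hit [D]
10: W B3 → L1 hit [D]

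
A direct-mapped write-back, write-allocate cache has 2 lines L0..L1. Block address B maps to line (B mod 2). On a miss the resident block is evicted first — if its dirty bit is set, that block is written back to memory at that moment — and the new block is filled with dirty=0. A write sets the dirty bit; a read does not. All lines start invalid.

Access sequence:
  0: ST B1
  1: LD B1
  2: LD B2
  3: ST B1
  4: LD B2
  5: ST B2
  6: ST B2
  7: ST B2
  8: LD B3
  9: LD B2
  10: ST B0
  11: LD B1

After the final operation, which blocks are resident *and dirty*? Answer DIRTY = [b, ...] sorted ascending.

DIRTY = [0]

0: W B1 -> L1 miss  d=D]
1: R B1 -> L1 hit  d=D]
2: R B2 -> L0 miss  d=-]
3: W B1 -> L1 hit  d=D]
4: R B2 -> L0 hit  d=-]
5: W B2 -> L0 hit  d=D]
6: W B2 -> L0 hit  d=D]
7: W B2 -> L0 hit  d=D]
8: R B3 -> L1 miss wb->B1  d=-]
9: R B2 -> L0 hit  d=D]
10: W B0 -> L0 miss wb->B2  d=D]
11: R B1 -> L1 miss  d=-]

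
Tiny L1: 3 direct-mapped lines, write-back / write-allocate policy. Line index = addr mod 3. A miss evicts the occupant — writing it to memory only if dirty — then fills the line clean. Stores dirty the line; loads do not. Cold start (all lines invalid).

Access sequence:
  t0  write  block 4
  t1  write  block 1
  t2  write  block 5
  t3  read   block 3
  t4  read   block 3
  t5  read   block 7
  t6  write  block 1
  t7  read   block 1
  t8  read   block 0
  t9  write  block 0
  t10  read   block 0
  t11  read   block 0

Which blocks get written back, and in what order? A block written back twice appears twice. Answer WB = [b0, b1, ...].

WB = [4, 1]

  0 | W B4 → L1 miss [D]
  1 | W B1 → L1 miss wb→B4 [D]
  2 | W B5 → L2 miss [D]
  3 | R B3 → L0 miss [-]
  4 | R B3 → L0 hit [-]
  5 | R B7 → L1 miss wb→B1 [-]
  6 | W B1 → L1 miss [D]
  7 | R B1 → L1 hit [D]
  8 | R B0 → L0 miss [-]
  9 | W B0 → L0 hit [D]
  10 | R B0 → L0 hit [D]
  11 | R B0 → L0 hit [D]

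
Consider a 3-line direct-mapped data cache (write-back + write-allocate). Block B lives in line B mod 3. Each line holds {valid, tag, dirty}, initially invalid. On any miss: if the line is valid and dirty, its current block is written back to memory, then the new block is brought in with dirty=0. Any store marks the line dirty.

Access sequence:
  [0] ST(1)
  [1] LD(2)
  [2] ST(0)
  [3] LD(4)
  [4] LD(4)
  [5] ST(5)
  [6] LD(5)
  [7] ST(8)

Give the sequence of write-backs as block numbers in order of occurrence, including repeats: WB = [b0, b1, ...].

WB = [1, 5]

0: W B1 -> L1 miss  d=D]
1: R B2 -> L2 miss  d=-]
2: W B0 -> L0 miss  d=D]
3: R B4 -> L1 miss wb->B1  d=-]
4: R B4 -> L1 hit  d=-]
5: W B5 -> L2 miss  d=D]
6: R B5 -> L2 hit  d=D]
7: W B8 -> L2 miss wb->B5  d=D]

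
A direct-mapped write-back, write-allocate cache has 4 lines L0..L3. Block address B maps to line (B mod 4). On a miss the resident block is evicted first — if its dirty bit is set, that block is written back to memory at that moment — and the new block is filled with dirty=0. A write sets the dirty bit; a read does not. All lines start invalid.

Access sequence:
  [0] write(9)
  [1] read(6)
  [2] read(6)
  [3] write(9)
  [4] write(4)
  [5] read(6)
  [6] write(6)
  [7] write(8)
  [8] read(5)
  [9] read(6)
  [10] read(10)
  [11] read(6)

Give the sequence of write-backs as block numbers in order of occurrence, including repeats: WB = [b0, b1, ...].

WB = [4, 9, 6]

0: W B9 → L1 miss [D]
1: R B6 → L2 miss [-]
2: R B6 → L2 hit [-]
3: W B9 → L1 hit [D]
4: W B4 → L0 miss [D]
5: R B6 → L2 hit [-]
6: W B6 → L2 hit [D]
7: W B8 → L0 miss wb→B4 [D]
8: R B5 → L1 miss wb→B9 [-]
9: R B6 → L2 hit [D]
10: R B10 → L2 miss wb→B6 [-]
11: R B6 → L2 miss [-]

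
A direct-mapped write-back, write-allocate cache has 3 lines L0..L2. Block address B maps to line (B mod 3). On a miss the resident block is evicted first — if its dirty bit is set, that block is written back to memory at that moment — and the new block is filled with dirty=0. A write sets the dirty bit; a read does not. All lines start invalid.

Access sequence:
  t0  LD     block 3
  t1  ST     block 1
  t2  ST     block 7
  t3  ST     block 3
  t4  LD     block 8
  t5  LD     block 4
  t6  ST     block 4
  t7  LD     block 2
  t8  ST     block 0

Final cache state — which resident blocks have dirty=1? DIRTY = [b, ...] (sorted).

  0 | R B3 → L0 miss [-]
  1 | W B1 → L1 miss [D]
  2 | W B7 → L1 miss wb→B1 [D]
  3 | W B3 → L0 hit [D]
  4 | R B8 → L2 miss [-]
  5 | R B4 → L1 miss wb→B7 [-]
  6 | W B4 → L1 hit [D]
  7 | R B2 → L2 miss [-]
  8 | W B0 → L0 miss wb→B3 [D]

DIRTY = [0, 4]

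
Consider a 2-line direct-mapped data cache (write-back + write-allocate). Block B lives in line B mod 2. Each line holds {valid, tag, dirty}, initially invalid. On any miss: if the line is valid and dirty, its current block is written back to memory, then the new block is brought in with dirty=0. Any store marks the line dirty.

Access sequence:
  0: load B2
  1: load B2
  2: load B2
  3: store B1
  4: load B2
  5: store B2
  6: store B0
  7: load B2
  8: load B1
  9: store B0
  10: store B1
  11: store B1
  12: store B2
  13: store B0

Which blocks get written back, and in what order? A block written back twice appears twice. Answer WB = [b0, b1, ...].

WB = [2, 0, 0, 2]

  0 | R B2 → L0 miss [-]
  1 | R B2 → L0 hit [-]
  2 | R B2 → L0 hit [-]
  3 | W B1 → L1 miss [D]
  4 | R B2 → L0 hit [-]
  5 | W B2 → L0 hit [D]
  6 | W B0 → L0 miss wb→B2 [D]
  7 | R B2 → L0 miss wb→B0 [-]
  8 | R B1 → L1 hit [D]
  9 | W B0 → L0 miss [D]
  10 | W B1 → L1 hit [D]
  11 | W B1 → L1 hit [D]
  12 | W B2 → L0 miss wb→B0 [D]
  13 | W B0 → L0 miss wb→B2 [D]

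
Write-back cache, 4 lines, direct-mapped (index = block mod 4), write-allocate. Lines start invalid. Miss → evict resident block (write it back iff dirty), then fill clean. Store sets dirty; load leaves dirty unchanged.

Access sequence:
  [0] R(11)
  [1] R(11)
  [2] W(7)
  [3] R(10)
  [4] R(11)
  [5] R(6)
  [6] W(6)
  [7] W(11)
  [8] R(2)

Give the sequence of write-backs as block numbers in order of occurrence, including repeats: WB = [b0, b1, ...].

WB = [7, 6]

0: R B11 -> L3 miss  d=-]
1: R B11 -> L3 hit  d=-]
2: W B7 -> L3 miss  d=D]
3: R B10 -> L2 miss  d=-]
4: R B11 -> L3 miss wb->B7  d=-]
5: R B6 -> L2 miss  d=-]
6: W B6 -> L2 hit  d=D]
7: W B11 -> L3 hit  d=D]
8: R B2 -> L2 miss wb->B6  d=-]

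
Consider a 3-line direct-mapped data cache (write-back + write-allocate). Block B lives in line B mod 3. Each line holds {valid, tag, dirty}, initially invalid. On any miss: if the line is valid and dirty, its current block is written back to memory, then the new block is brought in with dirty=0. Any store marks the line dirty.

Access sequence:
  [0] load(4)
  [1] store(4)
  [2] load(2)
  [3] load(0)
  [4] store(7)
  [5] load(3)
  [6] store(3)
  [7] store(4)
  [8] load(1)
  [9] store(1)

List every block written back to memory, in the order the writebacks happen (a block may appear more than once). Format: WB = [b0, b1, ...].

WB = [4, 7, 4]

  0 | R B4 → L1 miss [-]
  1 | W B4 → L1 hit [D]
  2 | R B2 → L2 miss [-]
  3 | R B0 → L0 miss [-]
  4 | W B7 → L1 miss wb→B4 [D]
  5 | R B3 → L0 miss [-]
  6 | W B3 → L0 hit [D]
  7 | W B4 → L1 miss wb→B7 [D]
  8 | R B1 → L1 miss wb→B4 [-]
  9 | W B1 → L1 hit [D]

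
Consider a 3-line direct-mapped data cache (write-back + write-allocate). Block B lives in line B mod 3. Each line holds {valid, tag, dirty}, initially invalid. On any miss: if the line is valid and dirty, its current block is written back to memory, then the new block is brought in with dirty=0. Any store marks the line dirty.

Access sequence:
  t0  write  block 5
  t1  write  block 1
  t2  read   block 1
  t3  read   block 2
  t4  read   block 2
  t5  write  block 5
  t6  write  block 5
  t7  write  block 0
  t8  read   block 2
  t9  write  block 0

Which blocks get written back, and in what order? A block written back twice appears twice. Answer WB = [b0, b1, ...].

0: W B5 -> L2 miss  d=D]
1: W B1 -> L1 miss  d=D]
2: R B1 -> L1 hit  d=D]
3: R B2 -> L2 miss wb->B5  d=-]
4: R B2 -> L2 hit  d=-]
5: W B5 -> L2 miss  d=D]
6: W B5 -> L2 hit  d=D]
7: W B0 -> L0 miss  d=D]
8: R B2 -> L2 miss wb->B5  d=-]
9: W B0 -> L0 hit  d=D]

WB = [5, 5]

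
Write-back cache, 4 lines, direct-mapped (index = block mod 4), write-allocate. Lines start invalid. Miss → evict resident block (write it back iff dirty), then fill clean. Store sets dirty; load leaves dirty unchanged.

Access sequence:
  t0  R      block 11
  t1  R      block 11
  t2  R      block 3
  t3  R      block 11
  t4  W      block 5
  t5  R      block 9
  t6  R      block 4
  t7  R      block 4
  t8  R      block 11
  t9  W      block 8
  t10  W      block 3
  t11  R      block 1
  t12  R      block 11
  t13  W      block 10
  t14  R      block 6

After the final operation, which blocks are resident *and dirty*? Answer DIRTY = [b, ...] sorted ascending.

  0 | R B11 → L3 miss [-]
  1 | R B11 → L3 hit [-]
  2 | R B3 → L3 miss [-]
  3 | R B11 → L3 miss [-]
  4 | W B5 → L1 miss [D]
  5 | R B9 → L1 miss wb→B5 [-]
  6 | R B4 → L0 miss [-]
  7 | R B4 → L0 hit [-]
  8 | R B11 → L3 hit [-]
  9 | W B8 → L0 miss [D]
  10 | W B3 → L3 miss [D]
  11 | R B1 → L1 miss [-]
  12 | R B11 → L3 miss wb→B3 [-]
  13 | W B10 → L2 miss [D]
  14 | R B6 → L2 miss wb→B10 [-]

DIRTY = [8]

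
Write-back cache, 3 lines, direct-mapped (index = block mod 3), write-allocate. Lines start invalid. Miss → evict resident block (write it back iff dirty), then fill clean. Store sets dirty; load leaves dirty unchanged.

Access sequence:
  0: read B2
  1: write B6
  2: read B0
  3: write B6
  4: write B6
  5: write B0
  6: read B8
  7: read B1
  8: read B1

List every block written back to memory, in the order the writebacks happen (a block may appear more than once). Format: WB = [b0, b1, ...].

WB = [6, 6]

  0 | R B2 → L2 miss [-]
  1 | W B6 → L0 miss [D]
  2 | R B0 → L0 miss wb→B6 [-]
  3 | W B6 → L0 miss [D]
  4 | W B6 → L0 hit [D]
  5 | W B0 → L0 miss wb→B6 [D]
  6 | R B8 → L2 miss [-]
  7 | R B1 → L1 miss [-]
  8 | R B1 → L1 hit [-]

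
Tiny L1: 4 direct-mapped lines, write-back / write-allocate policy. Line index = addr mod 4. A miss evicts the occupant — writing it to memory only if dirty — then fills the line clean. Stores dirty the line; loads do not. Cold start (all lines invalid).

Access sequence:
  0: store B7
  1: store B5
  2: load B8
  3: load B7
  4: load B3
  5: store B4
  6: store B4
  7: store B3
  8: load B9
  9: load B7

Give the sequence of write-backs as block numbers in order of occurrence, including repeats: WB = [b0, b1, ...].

  0 | W B7 → L3 miss [D]
  1 | W B5 → L1 miss [D]
  2 | R B8 → L0 miss [-]
  3 | R B7 → L3 hit [D]
  4 | R B3 → L3 miss wb→B7 [-]
  5 | W B4 → L0 miss [D]
  6 | W B4 → L0 hit [D]
  7 | W B3 → L3 hit [D]
  8 | R B9 → L1 miss wb→B5 [-]
  9 | R B7 → L3 miss wb→B3 [-]

WB = [7, 5, 3]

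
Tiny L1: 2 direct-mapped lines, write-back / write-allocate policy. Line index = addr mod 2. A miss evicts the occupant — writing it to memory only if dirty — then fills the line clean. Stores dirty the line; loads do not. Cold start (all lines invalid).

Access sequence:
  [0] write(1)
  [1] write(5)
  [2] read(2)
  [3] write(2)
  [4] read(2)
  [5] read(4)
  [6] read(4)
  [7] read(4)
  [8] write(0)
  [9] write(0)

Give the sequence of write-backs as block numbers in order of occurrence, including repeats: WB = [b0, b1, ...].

WB = [1, 2]

0: W B1 → L1 miss [D]
1: W B5 → L1 miss wb→B1 [D]
2: R B2 → L0 miss [-]
3: W B2 → L0 hit [D]
4: R B2 → L0 hit [D]
5: R B4 → L0 miss wb→B2 [-]
6: R B4 → L0 hit [-]
7: R B4 → L0 hit [-]
8: W B0 → L0 miss [D]
9: W B0 → L0 hit [D]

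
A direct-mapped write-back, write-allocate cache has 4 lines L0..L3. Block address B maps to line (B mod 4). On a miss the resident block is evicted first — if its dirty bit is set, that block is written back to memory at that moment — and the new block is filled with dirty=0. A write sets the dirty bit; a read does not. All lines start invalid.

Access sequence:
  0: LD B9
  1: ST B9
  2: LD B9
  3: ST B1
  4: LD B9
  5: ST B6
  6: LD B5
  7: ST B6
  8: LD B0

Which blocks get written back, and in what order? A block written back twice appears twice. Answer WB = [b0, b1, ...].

  0 | R B9 → L1 miss [-]
  1 | W B9 → L1 hit [D]
  2 | R B9 → L1 hit [D]
  3 | W B1 → L1 miss wb→B9 [D]
  4 | R B9 → L1 miss wb→B1 [-]
  5 | W B6 → L2 miss [D]
  6 | R B5 → L1 miss [-]
  7 | W B6 → L2 hit [D]
  8 | R B0 → L0 miss [-]

WB = [9, 1]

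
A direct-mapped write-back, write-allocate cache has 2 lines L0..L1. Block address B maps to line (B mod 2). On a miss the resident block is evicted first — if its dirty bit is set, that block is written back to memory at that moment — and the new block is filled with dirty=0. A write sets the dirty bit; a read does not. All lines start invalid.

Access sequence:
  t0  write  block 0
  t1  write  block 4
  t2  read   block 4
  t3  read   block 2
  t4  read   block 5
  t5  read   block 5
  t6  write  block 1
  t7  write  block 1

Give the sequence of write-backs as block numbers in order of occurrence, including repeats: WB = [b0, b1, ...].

  0 | W B0 → L0 miss [D]
  1 | W B4 → L0 miss wb→B0 [D]
  2 | R B4 → L0 hit [D]
  3 | R B2 → L0 miss wb→B4 [-]
  4 | R B5 → L1 miss [-]
  5 | R B5 → L1 hit [-]
  6 | W B1 → L1 miss [D]
  7 | W B1 → L1 hit [D]

WB = [0, 4]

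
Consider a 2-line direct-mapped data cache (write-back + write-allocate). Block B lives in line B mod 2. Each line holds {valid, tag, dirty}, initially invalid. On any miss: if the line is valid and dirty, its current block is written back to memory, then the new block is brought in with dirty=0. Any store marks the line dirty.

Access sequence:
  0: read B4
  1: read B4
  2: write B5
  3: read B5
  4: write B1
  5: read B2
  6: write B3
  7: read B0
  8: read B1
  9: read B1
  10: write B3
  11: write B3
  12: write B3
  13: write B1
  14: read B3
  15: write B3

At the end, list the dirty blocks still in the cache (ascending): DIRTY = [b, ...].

0: R B4 -> L0 miss  d=-]
1: R B4 -> L0 hit  d=-]
2: W B5 -> L1 miss  d=D]
3: R B5 -> L1 hit  d=D]
4: W B1 -> L1 miss wb->B5  d=D]
5: R B2 -> L0 miss  d=-]
6: W B3 -> L1 miss wb->B1  d=D]
7: R B0 -> L0 miss  d=-]
8: R B1 -> L1 miss wb->B3  d=-]
9: R B1 -> L1 hit  d=-]
10: W B3 -> L1 miss  d=D]
11: W B3 -> L1 hit  d=D]
12: W B3 -> L1 hit  d=D]
13: W B1 -> L1 miss wb->B3  d=D]
14: R B3 -> L1 miss wb->B1  d=-]
15: W B3 -> L1 hit  d=D]

DIRTY = [3]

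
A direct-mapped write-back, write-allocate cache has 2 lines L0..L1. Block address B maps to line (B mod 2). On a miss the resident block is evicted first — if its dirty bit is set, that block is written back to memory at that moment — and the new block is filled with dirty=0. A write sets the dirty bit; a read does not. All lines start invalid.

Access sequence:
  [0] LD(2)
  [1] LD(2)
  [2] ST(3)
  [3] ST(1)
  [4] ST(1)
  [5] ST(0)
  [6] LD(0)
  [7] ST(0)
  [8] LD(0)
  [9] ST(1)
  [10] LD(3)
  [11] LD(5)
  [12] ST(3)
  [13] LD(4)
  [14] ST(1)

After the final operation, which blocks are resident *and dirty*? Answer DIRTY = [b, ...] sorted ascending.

0: R B2 → L0 miss [-]
1: R B2 → L0 hit [-]
2: W B3 → L1 miss [D]
3: W B1 → L1 miss wb→B3 [D]
4: W B1 → L1 hit [D]
5: W B0 → L0 miss [D]
6: R B0 → L0 hit [D]
7: W B0 → L0 hit [D]
8: R B0 → L0 hit [D]
9: W B1 → L1 hit [D]
10: R B3 → L1 miss wb→B1 [-]
11: R B5 → L1 miss [-]
12: W B3 → L1 miss [D]
13: R B4 → L0 miss wb→B0 [-]
14: W B1 → L1 miss wb→B3 [D]

DIRTY = [1]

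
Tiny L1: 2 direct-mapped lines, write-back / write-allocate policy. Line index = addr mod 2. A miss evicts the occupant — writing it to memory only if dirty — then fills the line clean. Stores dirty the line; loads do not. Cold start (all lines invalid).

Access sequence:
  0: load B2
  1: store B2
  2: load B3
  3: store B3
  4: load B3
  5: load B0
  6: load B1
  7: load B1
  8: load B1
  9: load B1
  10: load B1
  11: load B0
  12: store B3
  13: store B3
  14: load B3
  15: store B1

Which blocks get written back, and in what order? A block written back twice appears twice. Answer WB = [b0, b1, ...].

WB = [2, 3, 3]

0: R B2 → L0 miss [-]
1: W B2 → L0 hit [D]
2: R B3 → L1 miss [-]
3: W B3 → L1 hit [D]
4: R B3 → L1 hit [D]
5: R B0 → L0 miss wb→B2 [-]
6: R B1 → L1 miss wb→B3 [-]
7: R B1 → L1 hit [-]
8: R B1 → L1 hit [-]
9: R B1 → L1 hit [-]
10: R B1 → L1 hit [-]
11: R B0 → L0 hit [-]
12: W B3 → L1 miss [D]
13: W B3 → L1 hit [D]
14: R B3 → L1 hit [D]
15: W B1 → L1 miss wb→B3 [D]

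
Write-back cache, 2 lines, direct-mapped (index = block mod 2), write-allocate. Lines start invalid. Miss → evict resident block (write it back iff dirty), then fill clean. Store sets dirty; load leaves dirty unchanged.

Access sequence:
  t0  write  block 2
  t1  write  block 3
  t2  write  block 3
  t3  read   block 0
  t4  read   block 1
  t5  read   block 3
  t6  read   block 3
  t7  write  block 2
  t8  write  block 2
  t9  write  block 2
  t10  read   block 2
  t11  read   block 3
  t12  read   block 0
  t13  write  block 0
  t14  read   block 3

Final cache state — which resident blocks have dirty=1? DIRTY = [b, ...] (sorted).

0: W B2 → L0 miss [D]
1: W B3 → L1 miss [D]
2: W B3 → L1 hit [D]
3: R B0 → L0 miss wb→B2 [-]
4: R B1 → L1 miss wb→B3 [-]
5: R B3 → L1 miss [-]
6: R B3 → L1 hit [-]
7: W B2 → L0 miss [D]
8: W B2 → L0 hit [D]
9: W B2 → L0 hit [D]
10: R B2 → L0 hit [D]
11: R B3 → L1 hit [-]
12: R B0 → L0 miss wb→B2 [-]
13: W B0 → L0 hit [D]
14: R B3 → L1 hit [-]

DIRTY = [0]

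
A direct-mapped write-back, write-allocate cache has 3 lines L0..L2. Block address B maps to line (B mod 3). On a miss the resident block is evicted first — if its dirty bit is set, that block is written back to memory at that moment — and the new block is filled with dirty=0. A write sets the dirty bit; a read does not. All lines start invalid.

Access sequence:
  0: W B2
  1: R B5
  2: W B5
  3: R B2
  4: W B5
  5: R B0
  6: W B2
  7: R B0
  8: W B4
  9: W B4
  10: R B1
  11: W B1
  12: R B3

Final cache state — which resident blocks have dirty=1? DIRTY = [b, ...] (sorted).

DIRTY = [1, 2]

0: W B2 → L2 miss [D]
1: R B5 → L2 miss wb→B2 [-]
2: W B5 → L2 hit [D]
3: R B2 → L2 miss wb→B5 [-]
4: W B5 → L2 miss [D]
5: R B0 → L0 miss [-]
6: W B2 → L2 miss wb→B5 [D]
7: R B0 → L0 hit [-]
8: W B4 → L1 miss [D]
9: W B4 → L1 hit [D]
10: R B1 → L1 miss wb→B4 [-]
11: W B1 → L1 hit [D]
12: R B3 → L0 miss [-]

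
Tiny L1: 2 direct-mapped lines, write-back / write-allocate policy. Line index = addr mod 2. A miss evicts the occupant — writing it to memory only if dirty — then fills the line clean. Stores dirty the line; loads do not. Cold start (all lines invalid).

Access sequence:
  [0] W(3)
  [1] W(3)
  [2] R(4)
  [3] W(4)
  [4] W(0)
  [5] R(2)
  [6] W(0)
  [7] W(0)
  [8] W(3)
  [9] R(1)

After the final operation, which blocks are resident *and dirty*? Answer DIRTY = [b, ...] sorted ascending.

DIRTY = [0]

  0 | W B3 → L1 miss [D]
  1 | W B3 → L1 hit [D]
  2 | R B4 → L0 miss [-]
  3 | W B4 → L0 hit [D]
  4 | W B0 → L0 miss wb→B4 [D]
  5 | R B2 → L0 miss wb→B0 [-]
  6 | W B0 → L0 miss [D]
  7 | W B0 → L0 hit [D]
  8 | W B3 → L1 hit [D]
  9 | R B1 → L1 miss wb→B3 [-]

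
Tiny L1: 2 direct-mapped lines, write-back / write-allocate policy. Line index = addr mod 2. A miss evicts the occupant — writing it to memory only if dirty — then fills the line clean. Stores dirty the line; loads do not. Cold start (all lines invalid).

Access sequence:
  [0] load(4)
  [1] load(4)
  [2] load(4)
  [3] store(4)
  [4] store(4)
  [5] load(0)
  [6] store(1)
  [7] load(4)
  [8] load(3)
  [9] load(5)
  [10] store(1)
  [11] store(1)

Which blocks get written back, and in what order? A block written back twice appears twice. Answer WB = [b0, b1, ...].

  0 | R B4 → L0 miss [-]
  1 | R B4 → L0 hit [-]
  2 | R B4 → L0 hit [-]
  3 | W B4 → L0 hit [D]
  4 | W B4 → L0 hit [D]
  5 | R B0 → L0 miss wb→B4 [-]
  6 | W B1 → L1 miss [D]
  7 | R B4 → L0 miss [-]
  8 | R B3 → L1 miss wb→B1 [-]
  9 | R B5 → L1 miss [-]
  10 | W B1 → L1 miss [D]
  11 | W B1 → L1 hit [D]

WB = [4, 1]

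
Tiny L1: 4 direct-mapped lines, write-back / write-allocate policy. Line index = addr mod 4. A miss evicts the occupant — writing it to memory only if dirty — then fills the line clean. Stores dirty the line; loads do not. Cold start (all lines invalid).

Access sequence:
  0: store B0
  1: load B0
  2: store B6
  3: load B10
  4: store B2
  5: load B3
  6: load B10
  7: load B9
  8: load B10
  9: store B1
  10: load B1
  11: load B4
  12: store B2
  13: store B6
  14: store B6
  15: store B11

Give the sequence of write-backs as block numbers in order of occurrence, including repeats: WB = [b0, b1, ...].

WB = [6, 2, 0, 2]

0: W B0 -> L0 miss  d=D]
1: R B0 -> L0 hit  d=D]
2: W B6 -> L2 miss  d=D]
3: R B10 -> L2 miss wb->B6  d=-]
4: W B2 -> L2 miss  d=D]
5: R B3 -> L3 miss  d=-]
6: R B10 -> L2 miss wb->B2  d=-]
7: R B9 -> L1 miss  d=-]
8: R B10 -> L2 hit  d=-]
9: W B1 -> L1 miss  d=D]
10: R B1 -> L1 hit  d=D]
11: R B4 -> L0 miss wb->B0  d=-]
12: W B2 -> L2 miss  d=D]
13: W B6 -> L2 miss wb->B2  d=D]
14: W B6 -> L2 hit  d=D]
15: W B11 -> L3 miss  d=D]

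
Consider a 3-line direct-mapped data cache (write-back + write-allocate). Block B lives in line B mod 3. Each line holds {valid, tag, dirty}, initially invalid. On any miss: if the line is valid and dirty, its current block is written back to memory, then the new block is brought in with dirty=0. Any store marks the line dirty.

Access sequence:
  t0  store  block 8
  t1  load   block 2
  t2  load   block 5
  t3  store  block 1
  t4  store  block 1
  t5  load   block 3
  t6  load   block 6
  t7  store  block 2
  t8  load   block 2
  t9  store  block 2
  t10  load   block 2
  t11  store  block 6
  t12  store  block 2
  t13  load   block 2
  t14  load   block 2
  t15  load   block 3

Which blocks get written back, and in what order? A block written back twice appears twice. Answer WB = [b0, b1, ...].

0: W B8 -> L2 miss  d=D]
1: R B2 -> L2 miss wb->B8  d=-]
2: R B5 -> L2 miss  d=-]
3: W B1 -> L1 miss  d=D]
4: W B1 -> L1 hit  d=D]
5: R B3 -> L0 miss  d=-]
6: R B6 -> L0 miss  d=-]
7: W B2 -> L2 miss  d=D]
8: R B2 -> L2 hit  d=D]
9: W B2 -> L2 hit  d=D]
10: R B2 -> L2 hit  d=D]
11: W B6 -> L0 hit  d=D]
12: W B2 -> L2 hit  d=D]
13: R B2 -> L2 hit  d=D]
14: R B2 -> L2 hit  d=D]
15: R B3 -> L0 miss wb->B6  d=-]

WB = [8, 6]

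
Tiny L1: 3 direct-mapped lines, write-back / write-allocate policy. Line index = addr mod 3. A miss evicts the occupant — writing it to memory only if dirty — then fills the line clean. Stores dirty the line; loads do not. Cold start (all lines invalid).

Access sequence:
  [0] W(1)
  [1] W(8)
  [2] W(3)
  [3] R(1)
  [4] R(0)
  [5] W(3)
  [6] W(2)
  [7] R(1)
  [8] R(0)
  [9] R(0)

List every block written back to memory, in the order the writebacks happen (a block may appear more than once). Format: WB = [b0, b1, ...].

0: W B1 -> L1 miss  d=D]
1: W B8 -> L2 miss  d=D]
2: W B3 -> L0 miss  d=D]
3: R B1 -> L1 hit  d=D]
4: R B0 -> L0 miss wb->B3  d=-]
5: W B3 -> L0 miss  d=D]
6: W B2 -> L2 miss wb->B8  d=D]
7: R B1 -> L1 hit  d=D]
8: R B0 -> L0 miss wb->B3  d=-]
9: R B0 -> L0 hit  d=-]

WB = [3, 8, 3]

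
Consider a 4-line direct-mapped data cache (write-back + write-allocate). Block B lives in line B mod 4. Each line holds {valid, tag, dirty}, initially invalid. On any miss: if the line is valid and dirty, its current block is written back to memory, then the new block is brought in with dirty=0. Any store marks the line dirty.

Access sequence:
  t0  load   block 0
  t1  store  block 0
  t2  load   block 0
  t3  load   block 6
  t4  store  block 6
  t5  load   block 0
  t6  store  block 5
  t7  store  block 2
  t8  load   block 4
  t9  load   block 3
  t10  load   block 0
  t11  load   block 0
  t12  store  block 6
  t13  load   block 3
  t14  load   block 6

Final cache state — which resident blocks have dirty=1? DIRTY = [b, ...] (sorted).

DIRTY = [5, 6]

0: R B0 -> L0 miss  d=-]
1: W B0 -> L0 hit  d=D]
2: R B0 -> L0 hit  d=D]
3: R B6 -> L2 miss  d=-]
4: W B6 -> L2 hit  d=D]
5: R B0 -> L0 hit  d=D]
6: W B5 -> L1 miss  d=D]
7: W B2 -> L2 miss wb->B6  d=D]
8: R B4 -> L0 miss wb->B0  d=-]
9: R B3 -> L3 miss  d=-]
10: R B0 -> L0 miss  d=-]
11: R B0 -> L0 hit  d=-]
12: W B6 -> L2 miss wb->B2  d=D]
13: R B3 -> L3 hit  d=-]
14: R B6 -> L2 hit  d=D]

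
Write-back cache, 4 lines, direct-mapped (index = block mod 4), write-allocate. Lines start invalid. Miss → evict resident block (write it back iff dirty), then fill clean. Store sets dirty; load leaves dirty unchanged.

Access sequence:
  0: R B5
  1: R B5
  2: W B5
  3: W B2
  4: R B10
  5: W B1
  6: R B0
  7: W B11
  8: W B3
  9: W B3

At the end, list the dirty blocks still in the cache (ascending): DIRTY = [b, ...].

0: R B5 → L1 miss [-]
1: R B5 → L1 hit [-]
2: W B5 → L1 hit [D]
3: W B2 → L2 miss [D]
4: R B10 → L2 miss wb→B2 [-]
5: W B1 → L1 miss wb→B5 [D]
6: R B0 → L0 miss [-]
7: W B11 → L3 miss [D]
8: W B3 → L3 miss wb→B11 [D]
9: W B3 → L3 hit [D]

DIRTY = [1, 3]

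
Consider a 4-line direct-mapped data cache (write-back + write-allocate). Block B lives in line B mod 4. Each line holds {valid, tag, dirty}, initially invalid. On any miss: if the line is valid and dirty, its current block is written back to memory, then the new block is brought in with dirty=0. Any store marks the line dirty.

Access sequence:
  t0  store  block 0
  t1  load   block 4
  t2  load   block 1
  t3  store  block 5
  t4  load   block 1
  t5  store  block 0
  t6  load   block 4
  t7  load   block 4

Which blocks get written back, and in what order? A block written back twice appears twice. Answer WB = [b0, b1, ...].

WB = [0, 5, 0]

0: W B0 → L0 miss [D]
1: R B4 → L0 miss wb→B0 [-]
2: R B1 → L1 miss [-]
3: W B5 → L1 miss [D]
4: R B1 → L1 miss wb→B5 [-]
5: W B0 → L0 miss [D]
6: R B4 → L0 miss wb→B0 [-]
7: R B4 → L0 hit [-]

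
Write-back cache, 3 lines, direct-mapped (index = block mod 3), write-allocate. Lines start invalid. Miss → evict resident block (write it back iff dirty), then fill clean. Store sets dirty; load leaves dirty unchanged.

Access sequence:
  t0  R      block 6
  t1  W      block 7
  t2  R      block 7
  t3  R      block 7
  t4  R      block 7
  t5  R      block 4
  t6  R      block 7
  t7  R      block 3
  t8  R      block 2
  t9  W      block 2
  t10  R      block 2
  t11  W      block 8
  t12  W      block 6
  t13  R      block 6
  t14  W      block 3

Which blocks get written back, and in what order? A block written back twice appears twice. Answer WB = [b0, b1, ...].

  0 | R B6 → L0 miss [-]
  1 | W B7 → L1 miss [D]
  2 | R B7 → L1 hit [D]
  3 | R B7 → L1 hit [D]
  4 | R B7 → L1 hit [D]
  5 | R B4 → L1 miss wb→B7 [-]
  6 | R B7 → L1 miss [-]
  7 | R B3 → L0 miss [-]
  8 | R B2 → L2 miss [-]
  9 | W B2 → L2 hit [D]
  10 | R B2 → L2 hit [D]
  11 | W B8 → L2 miss wb→B2 [D]
  12 | W B6 → L0 miss [D]
  13 | R B6 → L0 hit [D]
  14 | W B3 → L0 miss wb→B6 [D]

WB = [7, 2, 6]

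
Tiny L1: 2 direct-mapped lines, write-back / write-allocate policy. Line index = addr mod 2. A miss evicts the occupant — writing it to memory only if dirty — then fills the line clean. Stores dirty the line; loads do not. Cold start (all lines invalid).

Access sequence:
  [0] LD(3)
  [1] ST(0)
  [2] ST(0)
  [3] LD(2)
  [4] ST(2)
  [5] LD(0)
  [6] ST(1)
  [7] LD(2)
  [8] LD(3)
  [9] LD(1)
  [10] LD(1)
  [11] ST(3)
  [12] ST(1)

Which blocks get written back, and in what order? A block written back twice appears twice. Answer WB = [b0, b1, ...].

0: R B3 -> L1 miss  d=-]
1: W B0 -> L0 miss  d=D]
2: W B0 -> L0 hit  d=D]
3: R B2 -> L0 miss wb->B0  d=-]
4: W B2 -> L0 hit  d=D]
5: R B0 -> L0 miss wb->B2  d=-]
6: W B1 -> L1 miss  d=D]
7: R B2 -> L0 miss  d=-]
8: R B3 -> L1 miss wb->B1  d=-]
9: R B1 -> L1 miss  d=-]
10: R B1 -> L1 hit  d=-]
11: W B3 -> L1 miss  d=D]
12: W B1 -> L1 miss wb->B3  d=D]

WB = [0, 2, 1, 3]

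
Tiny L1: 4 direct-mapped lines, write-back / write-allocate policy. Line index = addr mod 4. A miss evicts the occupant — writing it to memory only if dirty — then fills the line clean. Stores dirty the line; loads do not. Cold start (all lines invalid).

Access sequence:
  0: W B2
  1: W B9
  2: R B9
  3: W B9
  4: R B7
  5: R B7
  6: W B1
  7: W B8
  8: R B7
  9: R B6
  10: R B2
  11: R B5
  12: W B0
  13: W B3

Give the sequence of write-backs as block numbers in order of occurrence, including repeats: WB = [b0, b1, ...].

WB = [9, 2, 1, 8]

  0 | W B2 → L2 miss [D]
  1 | W B9 → L1 miss [D]
  2 | R B9 → L1 hit [D]
  3 | W B9 → L1 hit [D]
  4 | R B7 → L3 miss [-]
  5 | R B7 → L3 hit [-]
  6 | W B1 → L1 miss wb→B9 [D]
  7 | W B8 → L0 miss [D]
  8 | R B7 → L3 hit [-]
  9 | R B6 → L2 miss wb→B2 [-]
  10 | R B2 → L2 miss [-]
  11 | R B5 → L1 miss wb→B1 [-]
  12 | W B0 → L0 miss wb→B8 [D]
  13 | W B3 → L3 miss [D]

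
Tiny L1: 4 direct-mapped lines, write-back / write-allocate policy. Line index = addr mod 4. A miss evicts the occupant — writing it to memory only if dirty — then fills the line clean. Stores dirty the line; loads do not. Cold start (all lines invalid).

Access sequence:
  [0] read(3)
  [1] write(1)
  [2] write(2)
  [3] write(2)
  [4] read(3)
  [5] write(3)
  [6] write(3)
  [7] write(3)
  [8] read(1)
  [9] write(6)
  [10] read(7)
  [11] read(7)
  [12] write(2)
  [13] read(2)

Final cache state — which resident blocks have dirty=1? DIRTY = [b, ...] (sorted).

0: R B3 → L3 miss [-]
1: W B1 → L1 miss [D]
2: W B2 → L2 miss [D]
3: W B2 → L2 hit [D]
4: R B3 → L3 hit [-]
5: W B3 → L3 hit [D]
6: W B3 → L3 hit [D]
7: W B3 → L3 hit [D]
8: R B1 → L1 hit [D]
9: W B6 → L2 miss wb→B2 [D]
10: R B7 → L3 miss wb→B3 [-]
11: R B7 → L3 hit [-]
12: W B2 → L2 miss wb→B6 [D]
13: R B2 → L2 hit [D]

DIRTY = [1, 2]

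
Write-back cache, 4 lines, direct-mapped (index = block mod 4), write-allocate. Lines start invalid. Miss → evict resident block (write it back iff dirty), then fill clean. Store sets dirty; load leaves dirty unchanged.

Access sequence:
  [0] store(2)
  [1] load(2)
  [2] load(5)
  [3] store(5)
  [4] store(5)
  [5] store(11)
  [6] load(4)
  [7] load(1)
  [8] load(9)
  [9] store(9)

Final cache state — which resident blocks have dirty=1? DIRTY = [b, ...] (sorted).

DIRTY = [2, 9, 11]

0: W B2 -> L2 miss  d=D]
1: R B2 -> L2 hit  d=D]
2: R B5 -> L1 miss  d=-]
3: W B5 -> L1 hit  d=D]
4: W B5 -> L1 hit  d=D]
5: W B11 -> L3 miss  d=D]
6: R B4 -> L0 miss  d=-]
7: R B1 -> L1 miss wb->B5  d=-]
8: R B9 -> L1 miss  d=-]
9: W B9 -> L1 hit  d=D]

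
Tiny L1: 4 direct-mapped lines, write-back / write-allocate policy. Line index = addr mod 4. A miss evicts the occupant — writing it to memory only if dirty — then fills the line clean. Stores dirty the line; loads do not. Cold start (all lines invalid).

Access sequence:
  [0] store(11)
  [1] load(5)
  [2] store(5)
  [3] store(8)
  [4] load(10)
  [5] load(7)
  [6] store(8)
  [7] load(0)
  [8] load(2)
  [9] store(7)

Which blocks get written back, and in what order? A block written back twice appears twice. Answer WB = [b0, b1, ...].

WB = [11, 8]

0: W B11 -> L3 miss  d=D]
1: R B5 -> L1 miss  d=-]
2: W B5 -> L1 hit  d=D]
3: W B8 -> L0 miss  d=D]
4: R B10 -> L2 miss  d=-]
5: R B7 -> L3 miss wb->B11  d=-]
6: W B8 -> L0 hit  d=D]
7: R B0 -> L0 miss wb->B8  d=-]
8: R B2 -> L2 miss  d=-]
9: W B7 -> L3 hit  d=D]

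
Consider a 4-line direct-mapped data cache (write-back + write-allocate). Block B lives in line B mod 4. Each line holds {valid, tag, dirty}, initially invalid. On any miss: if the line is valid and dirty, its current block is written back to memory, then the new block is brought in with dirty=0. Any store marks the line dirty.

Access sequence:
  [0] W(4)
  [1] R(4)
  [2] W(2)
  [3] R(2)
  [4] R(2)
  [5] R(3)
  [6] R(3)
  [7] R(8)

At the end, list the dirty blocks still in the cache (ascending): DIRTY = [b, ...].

  0 | W B4 → L0 miss [D]
  1 | R B4 → L0 hit [D]
  2 | W B2 → L2 miss [D]
  3 | R B2 → L2 hit [D]
  4 | R B2 → L2 hit [D]
  5 | R B3 → L3 miss [-]
  6 | R B3 → L3 hit [-]
  7 | R B8 → L0 miss wb→B4 [-]

DIRTY = [2]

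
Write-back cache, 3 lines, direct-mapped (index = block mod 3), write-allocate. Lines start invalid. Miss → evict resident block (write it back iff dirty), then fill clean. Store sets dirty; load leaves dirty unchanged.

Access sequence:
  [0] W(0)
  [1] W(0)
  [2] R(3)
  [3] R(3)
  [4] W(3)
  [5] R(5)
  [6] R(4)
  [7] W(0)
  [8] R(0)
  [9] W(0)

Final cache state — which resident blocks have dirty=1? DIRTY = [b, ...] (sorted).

DIRTY = [0]

0: W B0 -> L0 miss  d=D]
1: W B0 -> L0 hit  d=D]
2: R B3 -> L0 miss wb->B0  d=-]
3: R B3 -> L0 hit  d=-]
4: W B3 -> L0 hit  d=D]
5: R B5 -> L2 miss  d=-]
6: R B4 -> L1 miss  d=-]
7: W B0 -> L0 miss wb->B3  d=D]
8: R B0 -> L0 hit  d=D]
9: W B0 -> L0 hit  d=D]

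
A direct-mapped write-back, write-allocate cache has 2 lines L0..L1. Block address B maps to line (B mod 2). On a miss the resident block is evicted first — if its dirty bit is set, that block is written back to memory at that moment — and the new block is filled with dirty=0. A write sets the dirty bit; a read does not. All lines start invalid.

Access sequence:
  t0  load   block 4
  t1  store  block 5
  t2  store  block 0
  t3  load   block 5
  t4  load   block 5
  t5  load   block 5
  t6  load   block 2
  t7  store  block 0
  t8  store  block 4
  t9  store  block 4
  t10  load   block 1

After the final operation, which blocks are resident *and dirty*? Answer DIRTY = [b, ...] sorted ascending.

DIRTY = [4]

0: R B4 → L0 miss [-]
1: W B5 → L1 miss [D]
2: W B0 → L0 miss [D]
3: R B5 → L1 hit [D]
4: R B5 → L1 hit [D]
5: R B5 → L1 hit [D]
6: R B2 → L0 miss wb→B0 [-]
7: W B0 → L0 miss [D]
8: W B4 → L0 miss wb→B0 [D]
9: W B4 → L0 hit [D]
10: R B1 → L1 miss wb→B5 [-]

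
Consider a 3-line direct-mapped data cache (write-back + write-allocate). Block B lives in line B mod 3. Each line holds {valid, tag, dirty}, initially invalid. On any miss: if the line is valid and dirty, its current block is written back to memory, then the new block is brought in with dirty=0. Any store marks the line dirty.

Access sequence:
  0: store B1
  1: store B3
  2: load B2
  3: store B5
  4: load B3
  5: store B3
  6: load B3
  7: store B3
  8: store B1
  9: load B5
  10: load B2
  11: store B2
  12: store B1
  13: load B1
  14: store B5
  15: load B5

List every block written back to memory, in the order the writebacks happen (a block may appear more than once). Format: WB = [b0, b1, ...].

0: W B1 → L1 miss [D]
1: W B3 → L0 miss [D]
2: R B2 → L2 miss [-]
3: W B5 → L2 miss [D]
4: R B3 → L0 hit [D]
5: W B3 → L0 hit [D]
6: R B3 → L0 hit [D]
7: W B3 → L0 hit [D]
8: W B1 → L1 hit [D]
9: R B5 → L2 hit [D]
10: R B2 → L2 miss wb→B5 [-]
11: W B2 → L2 hit [D]
12: W B1 → L1 hit [D]
13: R B1 → L1 hit [D]
14: W B5 → L2 miss wb→B2 [D]
15: R B5 → L2 hit [D]

WB = [5, 2]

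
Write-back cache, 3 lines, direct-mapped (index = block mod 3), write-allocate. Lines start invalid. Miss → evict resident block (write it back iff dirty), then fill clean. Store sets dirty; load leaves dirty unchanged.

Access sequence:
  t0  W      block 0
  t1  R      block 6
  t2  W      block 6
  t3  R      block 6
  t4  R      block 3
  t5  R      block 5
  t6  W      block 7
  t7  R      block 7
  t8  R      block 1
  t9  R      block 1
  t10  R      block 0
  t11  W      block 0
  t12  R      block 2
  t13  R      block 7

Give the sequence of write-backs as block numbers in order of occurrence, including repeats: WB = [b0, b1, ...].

0: W B0 → L0 miss [D]
1: R B6 → L0 miss wb→B0 [-]
2: W B6 → L0 hit [D]
3: R B6 → L0 hit [D]
4: R B3 → L0 miss wb→B6 [-]
5: R B5 → L2 miss [-]
6: W B7 → L1 miss [D]
7: R B7 → L1 hit [D]
8: R B1 → L1 miss wb→B7 [-]
9: R B1 → L1 hit [-]
10: R B0 → L0 miss [-]
11: W B0 → L0 hit [D]
12: R B2 → L2 miss [-]
13: R B7 → L1 miss [-]

WB = [0, 6, 7]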